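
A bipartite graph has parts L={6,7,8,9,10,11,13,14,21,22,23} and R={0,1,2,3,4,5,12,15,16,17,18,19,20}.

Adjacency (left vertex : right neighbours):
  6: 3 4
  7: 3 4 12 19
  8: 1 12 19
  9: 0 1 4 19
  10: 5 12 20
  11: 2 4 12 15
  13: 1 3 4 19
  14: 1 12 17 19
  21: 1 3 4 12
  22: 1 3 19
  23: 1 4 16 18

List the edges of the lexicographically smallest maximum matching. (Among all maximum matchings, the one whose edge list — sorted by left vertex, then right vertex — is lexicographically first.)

Lex-smallest maximum matching: {(6,3), (7,4), (8,1), (9,0), (10,5), (11,2), (13,19), (14,17), (21,12), (23,16)}

|M| = 10 (so the lex-smallest maximum matching has 10 edges)
process left vertices in ascending order; for each, take the smallest-labelled available neighbour that still permits 10 edges overall, or leave it unmatched if none does
lex-smallest matching: {6-3, 7-4, 8-1, 9-0, 10-5, 11-2, 13-19, 14-17, 21-12, 23-16}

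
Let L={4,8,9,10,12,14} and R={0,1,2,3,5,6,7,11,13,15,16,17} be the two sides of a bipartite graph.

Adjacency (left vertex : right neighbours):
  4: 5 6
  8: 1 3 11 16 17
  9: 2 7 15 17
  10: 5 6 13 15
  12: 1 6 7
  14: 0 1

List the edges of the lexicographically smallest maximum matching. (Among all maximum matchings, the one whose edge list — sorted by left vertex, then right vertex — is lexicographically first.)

Lex-smallest maximum matching: {(4,5), (8,1), (9,2), (10,6), (12,7), (14,0)}

|M| = 6 (so the lex-smallest maximum matching has 6 edges)
process left vertices in ascending order; for each, take the smallest-labelled available neighbour that still permits 6 edges overall, or leave it unmatched if none does
lex-smallest matching: {4-5, 8-1, 9-2, 10-6, 12-7, 14-0}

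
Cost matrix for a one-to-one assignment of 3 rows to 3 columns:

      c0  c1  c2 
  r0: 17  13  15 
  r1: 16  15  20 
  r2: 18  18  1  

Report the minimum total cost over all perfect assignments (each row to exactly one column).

optimal assignment: row0→col1 (cost 13), row1→col0 (cost 16), row2→col2 (cost 1)
total = 13 + 16 + 1 = 30

Minimum assignment cost: 30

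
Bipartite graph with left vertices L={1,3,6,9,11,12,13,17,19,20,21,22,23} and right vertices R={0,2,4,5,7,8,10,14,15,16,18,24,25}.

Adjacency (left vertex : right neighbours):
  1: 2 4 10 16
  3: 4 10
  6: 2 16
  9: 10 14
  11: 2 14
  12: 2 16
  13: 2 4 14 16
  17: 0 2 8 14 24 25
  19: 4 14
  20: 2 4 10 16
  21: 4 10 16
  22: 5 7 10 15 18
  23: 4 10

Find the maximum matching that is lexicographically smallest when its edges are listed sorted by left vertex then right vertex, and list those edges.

|M| = 7 (so the lex-smallest maximum matching has 7 edges)
process left vertices in ascending order; for each, take the smallest-labelled available neighbour that still permits 7 edges overall, or leave it unmatched if none does
lex-smallest matching: {1-2, 3-4, 6-16, 9-10, 11-14, 17-0, 22-5}

Lex-smallest maximum matching: {(1,2), (3,4), (6,16), (9,10), (11,14), (17,0), (22,5)}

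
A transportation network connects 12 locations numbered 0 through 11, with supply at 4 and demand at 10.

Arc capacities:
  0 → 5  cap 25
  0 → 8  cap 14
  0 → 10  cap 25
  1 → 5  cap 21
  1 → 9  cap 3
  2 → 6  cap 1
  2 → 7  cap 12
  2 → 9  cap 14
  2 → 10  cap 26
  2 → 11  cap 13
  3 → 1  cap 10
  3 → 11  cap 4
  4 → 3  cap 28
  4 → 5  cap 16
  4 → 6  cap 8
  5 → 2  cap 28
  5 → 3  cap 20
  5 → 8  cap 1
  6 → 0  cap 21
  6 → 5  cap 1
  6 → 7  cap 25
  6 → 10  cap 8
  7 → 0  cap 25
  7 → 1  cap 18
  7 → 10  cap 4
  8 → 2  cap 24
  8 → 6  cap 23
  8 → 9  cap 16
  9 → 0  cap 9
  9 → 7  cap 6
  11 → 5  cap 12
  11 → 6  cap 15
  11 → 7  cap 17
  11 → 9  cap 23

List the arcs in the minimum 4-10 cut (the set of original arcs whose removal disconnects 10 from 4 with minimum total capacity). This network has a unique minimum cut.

Min-cut arcs: {(3,1), (3,11), (4,5), (4,6)} (total capacity 38)

augment #1: 4→6→10 push 8
augment #2: 4→5→2→10 push 16
augment #3: 4→3→11→7→10 push 4
augment #4: 4→3→1→5→2→10 push 10
max flow = 38; residual-reachable set from 4 gives S-side
cut edges (S→T): {(3,1), (3,11), (4,5), (4,6)} total cap 38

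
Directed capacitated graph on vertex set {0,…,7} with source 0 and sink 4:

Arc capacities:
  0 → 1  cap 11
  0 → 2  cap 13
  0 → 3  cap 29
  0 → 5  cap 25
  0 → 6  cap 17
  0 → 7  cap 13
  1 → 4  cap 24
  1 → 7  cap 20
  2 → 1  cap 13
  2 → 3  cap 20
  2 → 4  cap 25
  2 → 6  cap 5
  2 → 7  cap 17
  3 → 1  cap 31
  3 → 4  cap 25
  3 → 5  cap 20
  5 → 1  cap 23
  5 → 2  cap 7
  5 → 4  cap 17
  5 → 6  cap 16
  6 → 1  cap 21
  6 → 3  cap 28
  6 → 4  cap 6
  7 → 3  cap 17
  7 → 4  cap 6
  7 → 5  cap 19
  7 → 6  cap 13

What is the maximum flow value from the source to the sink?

augment #1: 0→1→4 bottleneck 11, total now 11
augment #2: 0→2→4 bottleneck 13, total now 24
augment #3: 0→3→4 bottleneck 25, total now 49
augment #4: 0→5→4 bottleneck 17, total now 66
augment #5: 0→6→4 bottleneck 6, total now 72
augment #6: 0→7→4 bottleneck 6, total now 78
augment #7: 0→3→1→4 bottleneck 4, total now 82
augment #8: 0→5→1→4 bottleneck 8, total now 90
augment #9: 0→6→1→4 bottleneck 1, total now 91
augment #10: 0→7→5→2→4 bottleneck 7, total now 98

Maximum flow value: 98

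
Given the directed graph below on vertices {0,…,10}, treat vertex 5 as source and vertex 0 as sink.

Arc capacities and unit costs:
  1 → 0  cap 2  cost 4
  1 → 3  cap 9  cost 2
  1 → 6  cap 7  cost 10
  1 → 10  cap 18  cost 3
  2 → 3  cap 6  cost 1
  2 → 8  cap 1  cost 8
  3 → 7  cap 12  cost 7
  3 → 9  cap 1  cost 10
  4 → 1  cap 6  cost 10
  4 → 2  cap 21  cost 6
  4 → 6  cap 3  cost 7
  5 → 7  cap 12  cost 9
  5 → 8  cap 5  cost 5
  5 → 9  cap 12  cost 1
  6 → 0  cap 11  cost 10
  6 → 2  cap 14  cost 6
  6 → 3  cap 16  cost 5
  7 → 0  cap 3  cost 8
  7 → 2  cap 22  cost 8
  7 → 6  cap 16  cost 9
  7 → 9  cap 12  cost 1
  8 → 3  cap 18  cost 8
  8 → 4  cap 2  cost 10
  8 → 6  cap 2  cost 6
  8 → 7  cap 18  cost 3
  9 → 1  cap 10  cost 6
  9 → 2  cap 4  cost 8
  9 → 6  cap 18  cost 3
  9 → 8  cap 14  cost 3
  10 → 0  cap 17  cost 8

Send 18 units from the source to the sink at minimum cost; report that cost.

Minimum cost for 18 units: 283

shortest-cost path #1: 5→9→1→0 push 2 @ unit cost 11 (adds 22)
shortest-cost path #2: 5→9→6→0 push 10 @ unit cost 14 (adds 140)
shortest-cost path #3: 5→8→7→0 push 3 @ unit cost 16 (adds 48)
shortest-cost path #4: 5→8→6→0 push 1 @ unit cost 21 (adds 21)
shortest-cost path #5: 5→8→6→9→1→10→0 push 1 @ unit cost 25 (adds 25)
shortest-cost path #6: 5→7→9→1→10→0 push 1 @ unit cost 27 (adds 27)
total cost = 283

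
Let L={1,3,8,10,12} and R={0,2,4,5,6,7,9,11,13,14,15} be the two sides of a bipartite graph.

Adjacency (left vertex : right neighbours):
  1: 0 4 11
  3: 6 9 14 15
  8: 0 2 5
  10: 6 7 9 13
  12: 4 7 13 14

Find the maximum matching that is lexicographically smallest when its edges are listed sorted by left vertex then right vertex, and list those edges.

Lex-smallest maximum matching: {(1,0), (3,6), (8,2), (10,7), (12,4)}

|M| = 5 (so the lex-smallest maximum matching has 5 edges)
process left vertices in ascending order; for each, take the smallest-labelled available neighbour that still permits 5 edges overall, or leave it unmatched if none does
lex-smallest matching: {1-0, 3-6, 8-2, 10-7, 12-4}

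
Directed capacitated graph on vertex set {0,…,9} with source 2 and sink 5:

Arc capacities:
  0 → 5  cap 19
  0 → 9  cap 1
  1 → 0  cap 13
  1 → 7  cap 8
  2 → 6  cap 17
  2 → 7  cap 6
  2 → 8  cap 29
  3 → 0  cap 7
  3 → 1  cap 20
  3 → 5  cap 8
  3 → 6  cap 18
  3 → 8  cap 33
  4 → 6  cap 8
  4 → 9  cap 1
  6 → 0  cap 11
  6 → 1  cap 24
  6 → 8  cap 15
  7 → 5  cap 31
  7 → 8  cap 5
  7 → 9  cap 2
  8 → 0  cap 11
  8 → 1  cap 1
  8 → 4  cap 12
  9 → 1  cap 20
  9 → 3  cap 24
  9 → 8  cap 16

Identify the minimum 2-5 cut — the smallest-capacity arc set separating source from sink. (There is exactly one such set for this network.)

augment #1: 2→7→5 push 6
augment #2: 2→6→0→5 push 11
augment #3: 2→8→0→5 push 8
augment #4: 2→6→1→7→5 push 6
augment #5: 2→8→1→7→5 push 1
augment #6: 2→8→0→9→3→5 push 1
augment #7: 2→8→4→9→3→5 push 1
augment #8: 2→8→0→6→1→7→5 push 1
max flow = 35; residual-reachable set from 2 gives S-side
cut edges (S→T): {(0,5), (0,9), (1,7), (2,7), (4,9)} total cap 35

Min-cut arcs: {(0,5), (0,9), (1,7), (2,7), (4,9)} (total capacity 35)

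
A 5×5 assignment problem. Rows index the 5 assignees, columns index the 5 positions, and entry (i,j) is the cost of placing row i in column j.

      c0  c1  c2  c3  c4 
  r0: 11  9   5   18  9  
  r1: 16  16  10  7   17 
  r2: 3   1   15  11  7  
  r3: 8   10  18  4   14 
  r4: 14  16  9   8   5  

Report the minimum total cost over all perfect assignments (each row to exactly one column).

Minimum assignment cost: 26

optimal assignment: row0→col2 (cost 5), row1→col3 (cost 7), row2→col1 (cost 1), row3→col0 (cost 8), row4→col4 (cost 5)
total = 5 + 7 + 1 + 8 + 5 = 26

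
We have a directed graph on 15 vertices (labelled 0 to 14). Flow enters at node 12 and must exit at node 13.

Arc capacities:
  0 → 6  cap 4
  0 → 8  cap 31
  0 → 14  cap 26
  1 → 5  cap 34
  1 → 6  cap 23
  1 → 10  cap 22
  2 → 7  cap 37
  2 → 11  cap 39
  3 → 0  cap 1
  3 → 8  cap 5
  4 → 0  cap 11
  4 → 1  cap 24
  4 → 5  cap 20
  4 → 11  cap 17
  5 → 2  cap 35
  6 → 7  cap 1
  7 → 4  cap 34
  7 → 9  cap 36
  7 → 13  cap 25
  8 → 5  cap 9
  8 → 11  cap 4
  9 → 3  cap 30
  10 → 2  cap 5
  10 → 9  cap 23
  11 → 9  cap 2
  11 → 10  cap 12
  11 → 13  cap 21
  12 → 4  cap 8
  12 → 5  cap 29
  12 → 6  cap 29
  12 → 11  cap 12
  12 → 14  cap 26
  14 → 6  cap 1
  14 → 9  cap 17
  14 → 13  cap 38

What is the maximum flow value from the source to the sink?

augment #1: 12→11→13 bottleneck 12, total now 12
augment #2: 12→14→13 bottleneck 26, total now 38
augment #3: 12→4→11→13 bottleneck 8, total now 46
augment #4: 12→6→7→13 bottleneck 1, total now 47
augment #5: 12→5→2→7→13 bottleneck 24, total now 71
augment #6: 12→5→2→11→13 bottleneck 1, total now 72
augment #7: 12→5→2→7→4→0→14→13 bottleneck 4, total now 76

Maximum flow value: 76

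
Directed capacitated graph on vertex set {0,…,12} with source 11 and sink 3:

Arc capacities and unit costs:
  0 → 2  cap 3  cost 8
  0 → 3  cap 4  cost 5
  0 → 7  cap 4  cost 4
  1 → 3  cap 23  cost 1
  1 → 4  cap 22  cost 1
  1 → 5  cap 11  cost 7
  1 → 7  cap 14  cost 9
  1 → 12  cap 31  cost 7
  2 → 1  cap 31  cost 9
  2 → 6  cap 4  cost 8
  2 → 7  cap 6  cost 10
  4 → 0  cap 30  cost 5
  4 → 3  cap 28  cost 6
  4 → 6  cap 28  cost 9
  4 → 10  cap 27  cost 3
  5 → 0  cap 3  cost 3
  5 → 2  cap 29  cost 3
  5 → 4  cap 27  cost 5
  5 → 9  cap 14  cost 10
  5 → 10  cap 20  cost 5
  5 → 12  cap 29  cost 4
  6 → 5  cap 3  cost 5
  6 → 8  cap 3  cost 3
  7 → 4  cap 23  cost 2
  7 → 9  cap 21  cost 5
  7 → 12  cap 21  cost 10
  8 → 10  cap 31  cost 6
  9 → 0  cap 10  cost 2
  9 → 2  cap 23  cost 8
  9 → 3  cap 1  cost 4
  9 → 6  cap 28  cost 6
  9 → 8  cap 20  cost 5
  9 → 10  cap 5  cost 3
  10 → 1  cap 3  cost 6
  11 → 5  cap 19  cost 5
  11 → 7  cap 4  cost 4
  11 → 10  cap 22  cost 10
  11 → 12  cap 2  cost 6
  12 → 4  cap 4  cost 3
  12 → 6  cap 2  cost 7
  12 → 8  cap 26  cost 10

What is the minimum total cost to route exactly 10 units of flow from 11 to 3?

shortest-cost path #1: 11→7→4→3 push 4 @ unit cost 12 (adds 48)
shortest-cost path #2: 11→5→0→3 push 3 @ unit cost 13 (adds 39)
shortest-cost path #3: 11→12→4→3 push 2 @ unit cost 15 (adds 30)
shortest-cost path #4: 11→5→4→3 push 1 @ unit cost 16 (adds 16)
total cost = 133

Minimum cost for 10 units: 133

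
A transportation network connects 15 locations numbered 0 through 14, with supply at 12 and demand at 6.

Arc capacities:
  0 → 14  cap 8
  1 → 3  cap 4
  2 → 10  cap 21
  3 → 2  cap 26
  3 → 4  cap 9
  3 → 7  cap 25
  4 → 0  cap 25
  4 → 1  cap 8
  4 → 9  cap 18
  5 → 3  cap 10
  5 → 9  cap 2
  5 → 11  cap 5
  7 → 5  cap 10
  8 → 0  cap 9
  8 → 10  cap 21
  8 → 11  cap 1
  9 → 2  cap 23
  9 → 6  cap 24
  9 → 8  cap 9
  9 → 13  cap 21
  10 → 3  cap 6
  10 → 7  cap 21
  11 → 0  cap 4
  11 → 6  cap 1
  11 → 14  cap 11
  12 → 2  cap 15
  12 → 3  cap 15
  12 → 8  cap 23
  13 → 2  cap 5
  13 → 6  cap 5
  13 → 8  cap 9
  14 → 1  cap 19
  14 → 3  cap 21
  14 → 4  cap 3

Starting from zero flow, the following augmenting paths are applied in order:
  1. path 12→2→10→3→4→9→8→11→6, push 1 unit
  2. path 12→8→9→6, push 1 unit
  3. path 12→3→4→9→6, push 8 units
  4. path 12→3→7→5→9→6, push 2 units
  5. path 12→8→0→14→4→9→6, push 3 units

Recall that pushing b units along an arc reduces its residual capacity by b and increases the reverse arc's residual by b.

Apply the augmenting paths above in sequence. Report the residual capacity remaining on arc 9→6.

after path 1 (12→2→10→3→4→9→8→11→6, push 1): res(9,6)=24
after path 2 (12→8→9→6, push 1): res(9,6)=23
after path 3 (12→3→4→9→6, push 8): res(9,6)=15
after path 4 (12→3→7→5→9→6, push 2): res(9,6)=13
after path 5 (12→8→0→14→4→9→6, push 3): res(9,6)=10

Residual capacity of (9,6): 10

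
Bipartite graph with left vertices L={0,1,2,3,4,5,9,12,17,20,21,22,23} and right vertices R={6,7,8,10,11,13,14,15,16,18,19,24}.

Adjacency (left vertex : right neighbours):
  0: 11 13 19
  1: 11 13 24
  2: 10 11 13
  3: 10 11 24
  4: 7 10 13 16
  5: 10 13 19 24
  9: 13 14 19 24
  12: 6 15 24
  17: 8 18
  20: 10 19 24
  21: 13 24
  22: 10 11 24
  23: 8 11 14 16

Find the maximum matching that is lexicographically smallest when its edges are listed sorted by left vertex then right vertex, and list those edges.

|M| = 10 (so the lex-smallest maximum matching has 10 edges)
process left vertices in ascending order; for each, take the smallest-labelled available neighbour that still permits 10 edges overall, or leave it unmatched if none does
lex-smallest matching: {0-11, 1-13, 2-10, 3-24, 4-7, 5-19, 9-14, 12-6, 17-8, 23-16}

Lex-smallest maximum matching: {(0,11), (1,13), (2,10), (3,24), (4,7), (5,19), (9,14), (12,6), (17,8), (23,16)}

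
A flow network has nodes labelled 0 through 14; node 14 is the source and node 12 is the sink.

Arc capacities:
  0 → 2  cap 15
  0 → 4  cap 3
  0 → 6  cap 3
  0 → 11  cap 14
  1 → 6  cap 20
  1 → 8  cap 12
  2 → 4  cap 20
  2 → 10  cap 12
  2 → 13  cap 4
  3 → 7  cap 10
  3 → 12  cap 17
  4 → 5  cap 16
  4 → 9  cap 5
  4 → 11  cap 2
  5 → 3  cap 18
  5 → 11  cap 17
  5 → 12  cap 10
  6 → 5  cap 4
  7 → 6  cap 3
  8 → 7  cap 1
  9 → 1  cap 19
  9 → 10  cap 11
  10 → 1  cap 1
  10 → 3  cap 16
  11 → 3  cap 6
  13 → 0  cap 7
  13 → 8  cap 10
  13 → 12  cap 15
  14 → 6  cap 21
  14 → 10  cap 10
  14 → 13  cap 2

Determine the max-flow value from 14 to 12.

augment #1: 14→13→12 bottleneck 2, total now 2
augment #2: 14→6→5→12 bottleneck 4, total now 6
augment #3: 14→10→3→12 bottleneck 10, total now 16

Maximum flow value: 16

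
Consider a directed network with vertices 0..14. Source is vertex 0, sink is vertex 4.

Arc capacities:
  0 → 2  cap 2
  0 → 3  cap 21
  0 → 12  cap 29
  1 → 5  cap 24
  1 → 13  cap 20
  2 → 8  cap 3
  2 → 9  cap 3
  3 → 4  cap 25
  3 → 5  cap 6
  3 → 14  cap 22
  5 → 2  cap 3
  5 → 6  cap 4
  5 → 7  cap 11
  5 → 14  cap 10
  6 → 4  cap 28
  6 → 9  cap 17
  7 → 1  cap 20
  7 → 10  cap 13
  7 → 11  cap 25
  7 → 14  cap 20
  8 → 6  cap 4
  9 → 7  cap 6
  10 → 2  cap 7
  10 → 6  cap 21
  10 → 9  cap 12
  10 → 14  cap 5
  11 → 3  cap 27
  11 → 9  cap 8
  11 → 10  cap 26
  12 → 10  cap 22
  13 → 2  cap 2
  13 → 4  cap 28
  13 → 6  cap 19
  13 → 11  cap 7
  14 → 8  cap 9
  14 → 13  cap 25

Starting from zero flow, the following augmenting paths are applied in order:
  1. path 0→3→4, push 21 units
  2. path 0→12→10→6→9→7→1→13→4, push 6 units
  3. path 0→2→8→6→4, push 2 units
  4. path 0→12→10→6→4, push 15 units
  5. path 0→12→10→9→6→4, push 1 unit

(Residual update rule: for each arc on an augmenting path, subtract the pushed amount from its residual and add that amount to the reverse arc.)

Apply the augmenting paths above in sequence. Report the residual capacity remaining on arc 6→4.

after path 1 (0→3→4, push 21): res(6,4)=28
after path 2 (0→12→10→6→9→7→1→13→4, push 6): res(6,4)=28
after path 3 (0→2→8→6→4, push 2): res(6,4)=26
after path 4 (0→12→10→6→4, push 15): res(6,4)=11
after path 5 (0→12→10→9→6→4, push 1): res(6,4)=10

Residual capacity of (6,4): 10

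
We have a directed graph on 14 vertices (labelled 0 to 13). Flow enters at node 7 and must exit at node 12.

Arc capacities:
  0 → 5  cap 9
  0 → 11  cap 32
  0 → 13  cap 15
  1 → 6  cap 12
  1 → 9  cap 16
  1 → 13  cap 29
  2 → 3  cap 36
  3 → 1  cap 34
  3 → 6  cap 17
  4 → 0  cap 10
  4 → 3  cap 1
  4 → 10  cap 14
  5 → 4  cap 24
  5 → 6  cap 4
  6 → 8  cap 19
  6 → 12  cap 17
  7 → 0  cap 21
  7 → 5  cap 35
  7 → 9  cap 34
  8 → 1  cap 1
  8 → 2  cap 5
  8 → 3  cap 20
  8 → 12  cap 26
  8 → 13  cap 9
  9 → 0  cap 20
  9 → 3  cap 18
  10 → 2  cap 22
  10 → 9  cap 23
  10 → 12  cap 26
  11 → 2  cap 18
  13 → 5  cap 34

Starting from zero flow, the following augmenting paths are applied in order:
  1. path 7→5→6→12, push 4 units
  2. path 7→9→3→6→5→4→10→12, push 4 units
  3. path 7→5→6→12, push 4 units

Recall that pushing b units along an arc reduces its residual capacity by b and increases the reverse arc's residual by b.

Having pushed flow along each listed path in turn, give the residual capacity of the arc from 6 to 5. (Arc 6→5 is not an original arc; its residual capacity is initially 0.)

Residual capacity of (6,5): 4

after path 1 (7→5→6→12, push 4): res(6,5)=4
after path 2 (7→9→3→6→5→4→10→12, push 4): res(6,5)=0
after path 3 (7→5→6→12, push 4): res(6,5)=4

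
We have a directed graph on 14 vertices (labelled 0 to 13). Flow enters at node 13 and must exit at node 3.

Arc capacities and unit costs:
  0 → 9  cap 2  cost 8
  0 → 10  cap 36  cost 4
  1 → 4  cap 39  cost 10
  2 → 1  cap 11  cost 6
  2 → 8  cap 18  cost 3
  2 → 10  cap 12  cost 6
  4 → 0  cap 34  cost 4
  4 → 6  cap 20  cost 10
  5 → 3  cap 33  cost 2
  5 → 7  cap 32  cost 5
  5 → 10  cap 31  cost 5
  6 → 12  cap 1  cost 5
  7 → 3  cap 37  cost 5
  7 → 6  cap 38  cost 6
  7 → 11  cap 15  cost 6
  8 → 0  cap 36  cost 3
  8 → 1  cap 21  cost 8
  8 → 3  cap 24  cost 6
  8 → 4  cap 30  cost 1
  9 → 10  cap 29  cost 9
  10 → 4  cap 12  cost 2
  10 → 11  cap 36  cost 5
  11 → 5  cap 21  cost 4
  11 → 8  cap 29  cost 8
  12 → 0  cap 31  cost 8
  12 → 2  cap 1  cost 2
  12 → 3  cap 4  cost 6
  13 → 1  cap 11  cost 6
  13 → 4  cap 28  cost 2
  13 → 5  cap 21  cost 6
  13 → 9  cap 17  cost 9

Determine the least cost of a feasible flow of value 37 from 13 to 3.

Minimum cost for 37 units: 530

shortest-cost path #1: 13→5→3 push 21 @ unit cost 8 (adds 168)
shortest-cost path #2: 13→4→0→10→11→5→3 push 12 @ unit cost 21 (adds 252)
shortest-cost path #3: 13→4→6→12→3 push 1 @ unit cost 23 (adds 23)
shortest-cost path #4: 13→4→0→10→11→5→7→3 push 3 @ unit cost 29 (adds 87)
total cost = 530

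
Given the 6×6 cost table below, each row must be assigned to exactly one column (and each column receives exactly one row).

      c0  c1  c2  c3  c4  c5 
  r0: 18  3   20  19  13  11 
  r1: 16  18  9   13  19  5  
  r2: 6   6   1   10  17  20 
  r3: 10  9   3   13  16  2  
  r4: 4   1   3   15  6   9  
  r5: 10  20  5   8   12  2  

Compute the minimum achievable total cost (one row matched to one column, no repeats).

optimal assignment: row0→col1 (cost 3), row1→col5 (cost 5), row2→col0 (cost 6), row3→col2 (cost 3), row4→col4 (cost 6), row5→col3 (cost 8)
total = 3 + 5 + 6 + 3 + 6 + 8 = 31

Minimum assignment cost: 31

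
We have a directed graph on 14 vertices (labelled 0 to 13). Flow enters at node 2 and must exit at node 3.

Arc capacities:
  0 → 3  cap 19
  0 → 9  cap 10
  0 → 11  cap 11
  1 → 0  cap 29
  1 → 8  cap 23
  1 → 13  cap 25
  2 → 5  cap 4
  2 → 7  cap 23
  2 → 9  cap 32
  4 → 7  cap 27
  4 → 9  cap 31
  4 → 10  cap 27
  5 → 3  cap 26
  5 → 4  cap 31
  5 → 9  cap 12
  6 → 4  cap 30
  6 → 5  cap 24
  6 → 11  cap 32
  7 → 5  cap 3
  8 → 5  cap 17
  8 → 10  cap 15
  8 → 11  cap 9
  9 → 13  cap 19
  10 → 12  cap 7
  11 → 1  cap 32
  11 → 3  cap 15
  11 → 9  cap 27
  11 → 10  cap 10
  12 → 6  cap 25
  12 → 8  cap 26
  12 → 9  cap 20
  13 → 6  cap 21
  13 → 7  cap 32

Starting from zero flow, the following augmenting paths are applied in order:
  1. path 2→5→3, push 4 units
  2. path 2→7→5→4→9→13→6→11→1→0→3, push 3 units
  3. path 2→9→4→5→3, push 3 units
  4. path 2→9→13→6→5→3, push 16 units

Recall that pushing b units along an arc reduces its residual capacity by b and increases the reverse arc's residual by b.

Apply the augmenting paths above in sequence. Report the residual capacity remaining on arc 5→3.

Residual capacity of (5,3): 3

after path 1 (2→5→3, push 4): res(5,3)=22
after path 2 (2→7→5→4→9→13→6→11→1→0→3, push 3): res(5,3)=22
after path 3 (2→9→4→5→3, push 3): res(5,3)=19
after path 4 (2→9→13→6→5→3, push 16): res(5,3)=3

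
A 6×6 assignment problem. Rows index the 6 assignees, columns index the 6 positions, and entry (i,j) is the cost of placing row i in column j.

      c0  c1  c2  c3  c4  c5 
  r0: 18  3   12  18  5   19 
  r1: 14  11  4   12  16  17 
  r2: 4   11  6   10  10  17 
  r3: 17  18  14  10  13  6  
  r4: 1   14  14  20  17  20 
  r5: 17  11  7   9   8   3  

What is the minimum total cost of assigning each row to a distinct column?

Minimum assignment cost: 31

optimal assignment: row0→col1 (cost 3), row1→col2 (cost 4), row2→col4 (cost 10), row3→col3 (cost 10), row4→col0 (cost 1), row5→col5 (cost 3)
total = 3 + 4 + 10 + 10 + 1 + 3 = 31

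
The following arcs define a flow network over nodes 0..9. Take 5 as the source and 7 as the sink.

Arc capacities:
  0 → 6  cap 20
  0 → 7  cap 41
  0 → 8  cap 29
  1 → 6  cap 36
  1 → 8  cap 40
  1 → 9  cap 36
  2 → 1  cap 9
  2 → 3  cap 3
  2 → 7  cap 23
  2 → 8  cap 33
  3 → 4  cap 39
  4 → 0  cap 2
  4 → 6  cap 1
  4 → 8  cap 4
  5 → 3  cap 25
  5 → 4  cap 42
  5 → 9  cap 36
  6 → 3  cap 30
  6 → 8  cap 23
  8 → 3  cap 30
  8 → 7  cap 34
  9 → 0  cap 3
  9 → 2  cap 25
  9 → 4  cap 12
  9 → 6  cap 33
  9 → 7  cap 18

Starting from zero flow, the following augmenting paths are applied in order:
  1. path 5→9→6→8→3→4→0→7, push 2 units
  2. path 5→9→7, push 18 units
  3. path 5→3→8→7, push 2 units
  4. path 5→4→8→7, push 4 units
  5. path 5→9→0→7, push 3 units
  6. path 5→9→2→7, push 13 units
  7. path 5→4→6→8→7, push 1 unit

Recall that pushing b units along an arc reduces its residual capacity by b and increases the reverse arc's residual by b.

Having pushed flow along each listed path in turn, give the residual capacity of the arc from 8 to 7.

Residual capacity of (8,7): 27

after path 1 (5→9→6→8→3→4→0→7, push 2): res(8,7)=34
after path 2 (5→9→7, push 18): res(8,7)=34
after path 3 (5→3→8→7, push 2): res(8,7)=32
after path 4 (5→4→8→7, push 4): res(8,7)=28
after path 5 (5→9→0→7, push 3): res(8,7)=28
after path 6 (5→9→2→7, push 13): res(8,7)=28
after path 7 (5→4→6→8→7, push 1): res(8,7)=27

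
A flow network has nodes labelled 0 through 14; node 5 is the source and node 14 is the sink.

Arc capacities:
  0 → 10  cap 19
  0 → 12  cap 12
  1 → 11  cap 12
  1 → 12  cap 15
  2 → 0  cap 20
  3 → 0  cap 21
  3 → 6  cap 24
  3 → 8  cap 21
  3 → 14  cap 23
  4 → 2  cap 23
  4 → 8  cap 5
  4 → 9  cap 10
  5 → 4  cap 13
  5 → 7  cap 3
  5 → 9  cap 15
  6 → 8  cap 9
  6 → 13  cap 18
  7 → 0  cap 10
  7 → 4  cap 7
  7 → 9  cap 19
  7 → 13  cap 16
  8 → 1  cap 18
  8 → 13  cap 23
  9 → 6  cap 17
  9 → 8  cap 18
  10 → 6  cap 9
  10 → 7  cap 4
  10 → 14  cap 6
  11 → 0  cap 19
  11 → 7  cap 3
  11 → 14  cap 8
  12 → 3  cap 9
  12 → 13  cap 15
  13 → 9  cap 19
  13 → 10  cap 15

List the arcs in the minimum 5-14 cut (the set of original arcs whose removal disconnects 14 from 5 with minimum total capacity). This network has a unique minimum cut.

augment #1: 5→7→0→10→14 push 3
augment #2: 5→4→2→0→10→14 push 3
augment #3: 5→4→8→1→11→14 push 5
augment #4: 5→9→8→1→11→14 push 3
augment #5: 5→4→2→0→12→3→14 push 5
augment #6: 5→9→8→1→12→3→14 push 4
max flow = 23; residual-reachable set from 5 gives S-side
cut edges (S→T): {(10,14), (11,14), (12,3)} total cap 23

Min-cut arcs: {(10,14), (11,14), (12,3)} (total capacity 23)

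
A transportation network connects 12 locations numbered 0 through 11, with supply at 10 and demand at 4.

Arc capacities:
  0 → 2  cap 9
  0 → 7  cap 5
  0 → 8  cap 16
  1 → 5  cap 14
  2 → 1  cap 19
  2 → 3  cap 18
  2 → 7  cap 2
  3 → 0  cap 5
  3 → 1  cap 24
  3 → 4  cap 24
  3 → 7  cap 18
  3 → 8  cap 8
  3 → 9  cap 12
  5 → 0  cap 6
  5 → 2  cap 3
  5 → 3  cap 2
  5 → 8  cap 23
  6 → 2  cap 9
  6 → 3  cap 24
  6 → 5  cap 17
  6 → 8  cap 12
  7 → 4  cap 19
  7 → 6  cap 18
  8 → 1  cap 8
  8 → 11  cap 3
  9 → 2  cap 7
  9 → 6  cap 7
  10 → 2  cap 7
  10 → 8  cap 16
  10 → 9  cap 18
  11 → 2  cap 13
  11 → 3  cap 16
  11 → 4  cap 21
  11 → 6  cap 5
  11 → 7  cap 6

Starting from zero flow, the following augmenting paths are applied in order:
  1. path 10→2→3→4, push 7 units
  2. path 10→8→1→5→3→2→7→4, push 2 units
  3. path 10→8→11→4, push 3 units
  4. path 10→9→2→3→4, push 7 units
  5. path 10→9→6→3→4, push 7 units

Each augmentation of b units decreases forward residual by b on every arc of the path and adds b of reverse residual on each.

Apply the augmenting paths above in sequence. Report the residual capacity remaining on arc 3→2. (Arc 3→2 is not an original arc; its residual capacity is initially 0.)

after path 1 (10→2→3→4, push 7): res(3,2)=7
after path 2 (10→8→1→5→3→2→7→4, push 2): res(3,2)=5
after path 3 (10→8→11→4, push 3): res(3,2)=5
after path 4 (10→9→2→3→4, push 7): res(3,2)=12
after path 5 (10→9→6→3→4, push 7): res(3,2)=12

Residual capacity of (3,2): 12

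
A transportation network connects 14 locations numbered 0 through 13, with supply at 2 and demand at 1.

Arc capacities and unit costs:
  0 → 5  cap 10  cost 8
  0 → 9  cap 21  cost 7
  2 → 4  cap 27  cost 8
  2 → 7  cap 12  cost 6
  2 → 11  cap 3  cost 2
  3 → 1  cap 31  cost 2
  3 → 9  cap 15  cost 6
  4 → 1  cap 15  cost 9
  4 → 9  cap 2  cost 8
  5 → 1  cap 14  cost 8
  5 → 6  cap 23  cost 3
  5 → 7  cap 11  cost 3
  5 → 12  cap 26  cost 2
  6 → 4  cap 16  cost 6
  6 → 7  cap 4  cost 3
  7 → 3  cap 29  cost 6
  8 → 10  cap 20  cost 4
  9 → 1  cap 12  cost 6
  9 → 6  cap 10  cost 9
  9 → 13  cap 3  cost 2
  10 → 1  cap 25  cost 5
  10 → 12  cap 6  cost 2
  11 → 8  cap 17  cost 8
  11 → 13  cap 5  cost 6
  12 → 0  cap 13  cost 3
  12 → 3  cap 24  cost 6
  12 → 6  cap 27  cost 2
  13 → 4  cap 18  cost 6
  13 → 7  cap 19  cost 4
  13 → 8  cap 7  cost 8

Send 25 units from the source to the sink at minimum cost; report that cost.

shortest-cost path #1: 2→7→3→1 push 12 @ unit cost 14 (adds 168)
shortest-cost path #2: 2→4→1 push 13 @ unit cost 17 (adds 221)
total cost = 389

Minimum cost for 25 units: 389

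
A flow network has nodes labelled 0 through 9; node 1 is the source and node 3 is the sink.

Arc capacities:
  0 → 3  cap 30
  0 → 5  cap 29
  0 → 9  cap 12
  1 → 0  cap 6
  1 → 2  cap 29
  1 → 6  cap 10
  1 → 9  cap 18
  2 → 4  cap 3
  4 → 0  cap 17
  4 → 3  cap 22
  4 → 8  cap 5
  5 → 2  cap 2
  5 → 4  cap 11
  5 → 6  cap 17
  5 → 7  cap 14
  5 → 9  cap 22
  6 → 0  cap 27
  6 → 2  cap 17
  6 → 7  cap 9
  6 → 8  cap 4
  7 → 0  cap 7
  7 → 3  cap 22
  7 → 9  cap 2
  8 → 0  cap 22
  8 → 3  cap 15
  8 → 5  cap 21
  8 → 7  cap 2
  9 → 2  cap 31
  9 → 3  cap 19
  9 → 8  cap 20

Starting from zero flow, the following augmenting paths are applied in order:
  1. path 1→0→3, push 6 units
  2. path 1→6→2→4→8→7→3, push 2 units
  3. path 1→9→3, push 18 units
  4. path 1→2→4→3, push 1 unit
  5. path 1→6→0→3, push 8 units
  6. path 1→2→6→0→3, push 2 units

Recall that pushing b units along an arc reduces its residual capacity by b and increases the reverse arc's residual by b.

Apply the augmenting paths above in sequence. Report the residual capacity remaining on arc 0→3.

Residual capacity of (0,3): 14

after path 1 (1→0→3, push 6): res(0,3)=24
after path 2 (1→6→2→4→8→7→3, push 2): res(0,3)=24
after path 3 (1→9→3, push 18): res(0,3)=24
after path 4 (1→2→4→3, push 1): res(0,3)=24
after path 5 (1→6→0→3, push 8): res(0,3)=16
after path 6 (1→2→6→0→3, push 2): res(0,3)=14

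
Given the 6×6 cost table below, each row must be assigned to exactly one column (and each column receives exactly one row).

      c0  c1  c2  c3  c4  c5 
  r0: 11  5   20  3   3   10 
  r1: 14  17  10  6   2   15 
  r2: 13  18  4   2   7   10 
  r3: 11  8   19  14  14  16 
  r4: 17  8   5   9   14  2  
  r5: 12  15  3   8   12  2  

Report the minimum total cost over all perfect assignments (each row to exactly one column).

Minimum assignment cost: 25

optimal assignment: row0→col1 (cost 5), row1→col4 (cost 2), row2→col3 (cost 2), row3→col0 (cost 11), row4→col5 (cost 2), row5→col2 (cost 3)
total = 5 + 2 + 2 + 11 + 2 + 3 = 25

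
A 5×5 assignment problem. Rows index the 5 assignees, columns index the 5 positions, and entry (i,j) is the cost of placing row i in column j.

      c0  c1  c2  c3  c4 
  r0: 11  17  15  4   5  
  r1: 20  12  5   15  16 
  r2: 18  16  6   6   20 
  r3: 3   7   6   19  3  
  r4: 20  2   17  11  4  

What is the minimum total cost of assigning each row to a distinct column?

Minimum assignment cost: 21

optimal assignment: row0→col4 (cost 5), row1→col2 (cost 5), row2→col3 (cost 6), row3→col0 (cost 3), row4→col1 (cost 2)
total = 5 + 5 + 6 + 3 + 2 = 21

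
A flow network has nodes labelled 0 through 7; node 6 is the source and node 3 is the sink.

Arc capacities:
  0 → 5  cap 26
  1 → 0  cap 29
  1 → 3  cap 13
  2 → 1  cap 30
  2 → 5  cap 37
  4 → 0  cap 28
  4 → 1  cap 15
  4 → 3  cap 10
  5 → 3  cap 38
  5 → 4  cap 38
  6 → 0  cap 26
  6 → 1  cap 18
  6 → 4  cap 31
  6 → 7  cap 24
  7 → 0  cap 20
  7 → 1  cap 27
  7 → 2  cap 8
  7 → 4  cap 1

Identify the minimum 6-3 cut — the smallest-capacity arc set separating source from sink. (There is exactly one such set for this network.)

Min-cut arcs: {(0,5), (1,3), (4,3), (7,2)} (total capacity 57)

augment #1: 6→1→3 push 13
augment #2: 6→4→3 push 10
augment #3: 6→0→5→3 push 26
augment #4: 6→7→2→5→3 push 8
max flow = 57; residual-reachable set from 6 gives S-side
cut edges (S→T): {(0,5), (1,3), (4,3), (7,2)} total cap 57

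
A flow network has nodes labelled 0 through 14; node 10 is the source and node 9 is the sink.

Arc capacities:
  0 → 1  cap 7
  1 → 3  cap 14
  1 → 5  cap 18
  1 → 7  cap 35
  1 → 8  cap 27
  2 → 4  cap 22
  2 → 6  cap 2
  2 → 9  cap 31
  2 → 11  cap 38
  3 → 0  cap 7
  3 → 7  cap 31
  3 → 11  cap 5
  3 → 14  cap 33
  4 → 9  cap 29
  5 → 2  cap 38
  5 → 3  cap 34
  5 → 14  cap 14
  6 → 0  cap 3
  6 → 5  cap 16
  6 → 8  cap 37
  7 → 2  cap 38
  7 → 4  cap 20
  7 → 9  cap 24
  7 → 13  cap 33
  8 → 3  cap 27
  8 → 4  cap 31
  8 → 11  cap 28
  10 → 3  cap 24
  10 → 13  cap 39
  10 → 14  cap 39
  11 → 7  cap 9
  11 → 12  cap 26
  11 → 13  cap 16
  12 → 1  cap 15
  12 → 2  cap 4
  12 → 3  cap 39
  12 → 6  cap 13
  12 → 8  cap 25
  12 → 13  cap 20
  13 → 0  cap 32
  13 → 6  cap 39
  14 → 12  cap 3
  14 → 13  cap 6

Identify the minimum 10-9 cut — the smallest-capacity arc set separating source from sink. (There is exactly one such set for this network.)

Min-cut arcs: {(10,3), (10,13), (14,12), (14,13)} (total capacity 72)

augment #1: 10→3→7→9 push 24
augment #2: 10→14→12→2→9 push 3
augment #3: 10→13→6→5→2→9 push 16
augment #4: 10→13→6→8→4→9 push 23
augment #5: 10→14→13→0→1→5→2→9 push 6
max flow = 72; residual-reachable set from 10 gives S-side
cut edges (S→T): {(10,3), (10,13), (14,12), (14,13)} total cap 72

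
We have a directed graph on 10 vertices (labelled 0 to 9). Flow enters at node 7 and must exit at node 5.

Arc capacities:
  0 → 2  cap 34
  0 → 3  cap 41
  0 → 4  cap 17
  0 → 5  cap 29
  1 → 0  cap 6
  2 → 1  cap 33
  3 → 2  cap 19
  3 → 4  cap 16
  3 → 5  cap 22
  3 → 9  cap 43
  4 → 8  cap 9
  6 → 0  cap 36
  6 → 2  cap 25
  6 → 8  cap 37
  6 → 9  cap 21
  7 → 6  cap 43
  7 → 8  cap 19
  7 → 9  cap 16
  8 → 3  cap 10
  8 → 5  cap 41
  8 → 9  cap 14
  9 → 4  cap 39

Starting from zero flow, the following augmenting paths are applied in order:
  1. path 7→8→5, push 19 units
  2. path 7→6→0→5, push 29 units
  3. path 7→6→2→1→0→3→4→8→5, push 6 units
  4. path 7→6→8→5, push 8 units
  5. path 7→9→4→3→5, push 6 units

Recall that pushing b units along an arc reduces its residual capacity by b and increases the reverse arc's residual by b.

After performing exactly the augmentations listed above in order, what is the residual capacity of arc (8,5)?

after path 1 (7→8→5, push 19): res(8,5)=22
after path 2 (7→6→0→5, push 29): res(8,5)=22
after path 3 (7→6→2→1→0→3→4→8→5, push 6): res(8,5)=16
after path 4 (7→6→8→5, push 8): res(8,5)=8
after path 5 (7→9→4→3→5, push 6): res(8,5)=8

Residual capacity of (8,5): 8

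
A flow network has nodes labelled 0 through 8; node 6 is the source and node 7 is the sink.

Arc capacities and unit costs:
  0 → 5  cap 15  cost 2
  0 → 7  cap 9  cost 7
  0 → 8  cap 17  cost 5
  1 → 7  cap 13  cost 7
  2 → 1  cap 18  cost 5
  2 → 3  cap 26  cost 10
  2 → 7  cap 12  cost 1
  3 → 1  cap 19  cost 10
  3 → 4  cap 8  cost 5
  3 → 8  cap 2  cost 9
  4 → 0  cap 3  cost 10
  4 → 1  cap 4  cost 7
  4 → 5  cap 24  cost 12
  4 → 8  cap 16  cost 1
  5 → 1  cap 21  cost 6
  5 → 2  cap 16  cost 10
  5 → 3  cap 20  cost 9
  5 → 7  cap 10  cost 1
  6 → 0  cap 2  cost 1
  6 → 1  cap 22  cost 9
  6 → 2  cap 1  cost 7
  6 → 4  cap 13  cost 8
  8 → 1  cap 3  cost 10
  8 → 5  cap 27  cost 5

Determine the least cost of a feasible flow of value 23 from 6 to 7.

shortest-cost path #1: 6→0→5→7 push 2 @ unit cost 4 (adds 8)
shortest-cost path #2: 6→2→7 push 1 @ unit cost 8 (adds 8)
shortest-cost path #3: 6→4→8→5→7 push 8 @ unit cost 15 (adds 120)
shortest-cost path #4: 6→1→7 push 12 @ unit cost 16 (adds 192)
total cost = 328

Minimum cost for 23 units: 328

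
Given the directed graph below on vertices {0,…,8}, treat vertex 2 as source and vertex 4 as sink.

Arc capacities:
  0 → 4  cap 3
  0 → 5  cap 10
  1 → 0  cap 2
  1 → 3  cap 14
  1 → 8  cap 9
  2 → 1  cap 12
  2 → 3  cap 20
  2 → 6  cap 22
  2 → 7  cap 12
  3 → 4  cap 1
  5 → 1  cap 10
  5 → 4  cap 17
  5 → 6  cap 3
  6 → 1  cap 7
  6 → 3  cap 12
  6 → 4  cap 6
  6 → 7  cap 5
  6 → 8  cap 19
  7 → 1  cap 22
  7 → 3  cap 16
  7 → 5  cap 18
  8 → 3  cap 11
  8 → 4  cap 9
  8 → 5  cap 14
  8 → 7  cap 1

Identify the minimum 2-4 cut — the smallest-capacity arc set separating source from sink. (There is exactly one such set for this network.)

augment #1: 2→3→4 push 1
augment #2: 2→6→4 push 6
augment #3: 2→1→0→4 push 2
augment #4: 2→1→8→4 push 9
augment #5: 2→7→5→4 push 12
augment #6: 2→6→7→5→4 push 5
max flow = 35; residual-reachable set from 2 gives S-side
cut edges (S→T): {(1,0), (3,4), (5,4), (6,4), (8,4)} total cap 35

Min-cut arcs: {(1,0), (3,4), (5,4), (6,4), (8,4)} (total capacity 35)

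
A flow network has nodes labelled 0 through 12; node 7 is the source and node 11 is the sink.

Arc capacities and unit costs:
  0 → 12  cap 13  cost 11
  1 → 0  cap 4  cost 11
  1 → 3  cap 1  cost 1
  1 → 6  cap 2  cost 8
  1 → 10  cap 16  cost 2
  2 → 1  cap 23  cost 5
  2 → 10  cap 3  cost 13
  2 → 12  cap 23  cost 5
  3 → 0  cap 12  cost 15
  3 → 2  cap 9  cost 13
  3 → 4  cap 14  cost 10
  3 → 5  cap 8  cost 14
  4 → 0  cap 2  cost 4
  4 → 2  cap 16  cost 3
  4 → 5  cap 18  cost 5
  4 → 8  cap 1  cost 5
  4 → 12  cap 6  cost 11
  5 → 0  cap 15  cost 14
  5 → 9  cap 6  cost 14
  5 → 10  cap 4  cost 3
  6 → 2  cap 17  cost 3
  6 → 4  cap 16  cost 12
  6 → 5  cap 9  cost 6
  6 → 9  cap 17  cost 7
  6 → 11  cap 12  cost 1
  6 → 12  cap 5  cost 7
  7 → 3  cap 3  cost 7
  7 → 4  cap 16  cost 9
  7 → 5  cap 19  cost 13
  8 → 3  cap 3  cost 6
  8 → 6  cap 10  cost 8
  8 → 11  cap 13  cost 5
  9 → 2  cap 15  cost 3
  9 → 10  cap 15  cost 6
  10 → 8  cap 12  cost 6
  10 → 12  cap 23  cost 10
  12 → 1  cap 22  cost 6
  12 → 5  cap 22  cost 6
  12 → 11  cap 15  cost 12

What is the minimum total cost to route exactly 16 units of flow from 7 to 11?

shortest-cost path #1: 7→4→8→11 push 1 @ unit cost 19 (adds 19)
shortest-cost path #2: 7→4→2→1→6→11 push 2 @ unit cost 26 (adds 52)
shortest-cost path #3: 7→5→10→8→11 push 4 @ unit cost 27 (adds 108)
shortest-cost path #4: 7→4→2→12→11 push 9 @ unit cost 29 (adds 261)
total cost = 440

Minimum cost for 16 units: 440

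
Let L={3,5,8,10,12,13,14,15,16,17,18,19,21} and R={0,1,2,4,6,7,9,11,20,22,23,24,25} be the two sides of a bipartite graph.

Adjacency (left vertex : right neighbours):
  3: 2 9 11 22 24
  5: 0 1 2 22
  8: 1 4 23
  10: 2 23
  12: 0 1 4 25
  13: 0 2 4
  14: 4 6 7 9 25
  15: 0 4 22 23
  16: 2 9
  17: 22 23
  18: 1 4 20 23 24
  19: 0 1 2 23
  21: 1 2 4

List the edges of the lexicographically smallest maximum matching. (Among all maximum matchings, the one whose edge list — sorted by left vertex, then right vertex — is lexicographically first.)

|M| = 11 (so the lex-smallest maximum matching has 11 edges)
process left vertices in ascending order; for each, take the smallest-labelled available neighbour that still permits 11 edges overall, or leave it unmatched if none does
lex-smallest matching: {3-11, 5-0, 8-1, 10-2, 12-25, 13-4, 14-6, 15-22, 16-9, 17-23, 18-20}

Lex-smallest maximum matching: {(3,11), (5,0), (8,1), (10,2), (12,25), (13,4), (14,6), (15,22), (16,9), (17,23), (18,20)}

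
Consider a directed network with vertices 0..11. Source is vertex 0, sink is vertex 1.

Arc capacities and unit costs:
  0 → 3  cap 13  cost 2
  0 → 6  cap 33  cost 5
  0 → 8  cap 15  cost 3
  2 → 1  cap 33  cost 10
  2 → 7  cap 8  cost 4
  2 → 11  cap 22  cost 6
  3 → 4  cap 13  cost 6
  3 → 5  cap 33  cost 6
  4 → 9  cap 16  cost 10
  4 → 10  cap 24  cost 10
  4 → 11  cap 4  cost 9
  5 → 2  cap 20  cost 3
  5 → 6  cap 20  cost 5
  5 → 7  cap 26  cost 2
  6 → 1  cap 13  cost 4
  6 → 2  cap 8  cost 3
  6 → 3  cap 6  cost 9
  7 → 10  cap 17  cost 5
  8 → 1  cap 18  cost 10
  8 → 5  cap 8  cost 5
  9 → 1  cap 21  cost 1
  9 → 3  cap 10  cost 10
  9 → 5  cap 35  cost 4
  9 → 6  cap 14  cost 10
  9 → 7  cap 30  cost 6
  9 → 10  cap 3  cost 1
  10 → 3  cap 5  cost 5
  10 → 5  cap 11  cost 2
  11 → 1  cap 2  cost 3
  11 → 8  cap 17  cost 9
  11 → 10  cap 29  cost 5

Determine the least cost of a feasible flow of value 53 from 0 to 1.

Minimum cost for 53 units: 833

shortest-cost path #1: 0→6→1 push 13 @ unit cost 9 (adds 117)
shortest-cost path #2: 0→8→1 push 15 @ unit cost 13 (adds 195)
shortest-cost path #3: 0→6→2→11→1 push 2 @ unit cost 17 (adds 34)
shortest-cost path #4: 0→6→2→1 push 6 @ unit cost 18 (adds 108)
shortest-cost path #5: 0→3→4→9→1 push 13 @ unit cost 19 (adds 247)
shortest-cost path #6: 0→6→3→5→2→1 push 4 @ unit cost 33 (adds 132)
total cost = 833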